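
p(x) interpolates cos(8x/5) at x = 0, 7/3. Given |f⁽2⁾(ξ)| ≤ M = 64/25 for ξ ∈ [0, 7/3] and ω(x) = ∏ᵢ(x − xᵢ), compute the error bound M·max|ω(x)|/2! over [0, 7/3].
392/225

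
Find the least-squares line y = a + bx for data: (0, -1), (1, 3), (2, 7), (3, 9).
a = -3/5, b = 17/5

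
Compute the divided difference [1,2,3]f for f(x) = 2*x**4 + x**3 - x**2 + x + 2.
55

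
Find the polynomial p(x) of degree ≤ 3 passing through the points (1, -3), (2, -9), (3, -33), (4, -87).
-2*x**3 + 3*x**2 - x - 3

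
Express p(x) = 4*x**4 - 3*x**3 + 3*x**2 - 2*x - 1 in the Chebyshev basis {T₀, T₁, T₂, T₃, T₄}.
(2)T₀ + (-17/4)T₁ + (7/2)T₂ + (-3/4)T₃ + (1/2)T₄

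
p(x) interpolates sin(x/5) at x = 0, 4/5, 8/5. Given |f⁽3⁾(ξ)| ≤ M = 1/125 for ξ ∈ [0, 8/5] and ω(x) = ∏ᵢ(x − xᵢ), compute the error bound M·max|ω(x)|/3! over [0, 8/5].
64*sqrt(3)/421875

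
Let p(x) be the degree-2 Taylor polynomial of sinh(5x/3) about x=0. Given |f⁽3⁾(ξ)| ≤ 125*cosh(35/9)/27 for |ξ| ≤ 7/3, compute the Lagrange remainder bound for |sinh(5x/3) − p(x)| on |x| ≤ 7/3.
42875*cosh(35/9)/4374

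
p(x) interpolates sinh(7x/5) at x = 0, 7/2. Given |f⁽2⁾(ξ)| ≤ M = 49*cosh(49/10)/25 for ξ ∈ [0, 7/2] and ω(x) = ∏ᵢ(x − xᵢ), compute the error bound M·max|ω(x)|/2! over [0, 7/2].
2401*cosh(49/10)/800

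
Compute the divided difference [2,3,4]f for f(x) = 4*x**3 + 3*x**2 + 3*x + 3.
39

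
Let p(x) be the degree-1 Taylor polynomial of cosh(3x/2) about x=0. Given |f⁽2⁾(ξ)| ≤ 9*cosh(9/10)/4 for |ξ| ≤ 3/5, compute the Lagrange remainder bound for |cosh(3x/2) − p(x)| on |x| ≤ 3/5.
81*cosh(9/10)/200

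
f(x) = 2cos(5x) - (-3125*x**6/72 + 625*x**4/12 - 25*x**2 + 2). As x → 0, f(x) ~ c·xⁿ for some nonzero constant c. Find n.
8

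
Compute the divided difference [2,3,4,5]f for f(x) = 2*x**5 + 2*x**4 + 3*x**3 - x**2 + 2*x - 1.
281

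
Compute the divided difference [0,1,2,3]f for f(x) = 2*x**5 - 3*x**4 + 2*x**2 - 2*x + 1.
32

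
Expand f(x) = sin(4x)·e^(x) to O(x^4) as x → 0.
4*x + 4*x**2 - 26*x**3/3 + O(x**4)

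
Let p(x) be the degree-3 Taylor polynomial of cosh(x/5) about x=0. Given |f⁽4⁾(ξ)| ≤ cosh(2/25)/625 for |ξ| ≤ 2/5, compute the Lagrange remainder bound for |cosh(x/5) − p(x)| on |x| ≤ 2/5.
2*cosh(2/25)/1171875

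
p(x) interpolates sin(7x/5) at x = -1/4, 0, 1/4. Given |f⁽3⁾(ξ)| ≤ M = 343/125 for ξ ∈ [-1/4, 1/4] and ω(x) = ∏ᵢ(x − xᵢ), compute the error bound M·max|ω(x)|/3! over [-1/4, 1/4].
343*sqrt(3)/216000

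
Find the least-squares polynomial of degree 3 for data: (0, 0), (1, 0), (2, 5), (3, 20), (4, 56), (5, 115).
1/21 + (-19/126)x + (-89/84)x² + (41/36)x³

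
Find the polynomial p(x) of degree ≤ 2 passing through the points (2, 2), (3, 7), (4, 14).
x**2 - 2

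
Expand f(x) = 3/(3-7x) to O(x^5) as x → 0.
1 + 7*x/3 + 49*x**2/9 + 343*x**3/27 + 2401*x**4/81 + O(x**5)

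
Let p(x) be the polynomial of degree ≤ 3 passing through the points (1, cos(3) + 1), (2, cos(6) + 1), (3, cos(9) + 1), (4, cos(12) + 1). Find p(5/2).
9*cos(9)/16 - cos(12)/16 - cos(3)/16 + 9*cos(6)/16 + 1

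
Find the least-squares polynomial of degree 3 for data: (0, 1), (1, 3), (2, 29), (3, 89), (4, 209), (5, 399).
55/63 + (-416/189)x + (19/9)x² + (77/27)x³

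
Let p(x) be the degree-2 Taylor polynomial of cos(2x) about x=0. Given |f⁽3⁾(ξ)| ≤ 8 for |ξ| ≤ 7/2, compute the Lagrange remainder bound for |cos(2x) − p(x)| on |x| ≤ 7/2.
343/6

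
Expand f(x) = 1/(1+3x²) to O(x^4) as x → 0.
1 - 3*x**2 + O(x**4)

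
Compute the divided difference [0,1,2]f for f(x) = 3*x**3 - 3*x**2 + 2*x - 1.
6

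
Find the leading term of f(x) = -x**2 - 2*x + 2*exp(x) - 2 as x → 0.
x**3/3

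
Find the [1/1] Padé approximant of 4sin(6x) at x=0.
24*x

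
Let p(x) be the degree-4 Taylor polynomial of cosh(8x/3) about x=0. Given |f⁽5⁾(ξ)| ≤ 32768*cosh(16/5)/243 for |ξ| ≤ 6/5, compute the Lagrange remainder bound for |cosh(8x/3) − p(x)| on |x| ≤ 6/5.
131072*cosh(16/5)/46875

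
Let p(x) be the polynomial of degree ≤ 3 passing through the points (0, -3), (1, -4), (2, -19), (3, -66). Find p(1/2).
-23/8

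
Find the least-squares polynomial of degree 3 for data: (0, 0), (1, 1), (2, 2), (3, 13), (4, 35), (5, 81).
-1/42 + (709/252)x + (-127/42)x² + (41/36)x³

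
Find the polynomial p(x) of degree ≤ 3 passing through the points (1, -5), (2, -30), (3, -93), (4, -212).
-3*x**3 - x**2 - x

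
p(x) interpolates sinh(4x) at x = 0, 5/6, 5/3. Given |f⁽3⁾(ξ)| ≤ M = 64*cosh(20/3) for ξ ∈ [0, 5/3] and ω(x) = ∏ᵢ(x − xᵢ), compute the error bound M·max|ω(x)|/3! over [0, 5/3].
1000*sqrt(3)*cosh(20/3)/729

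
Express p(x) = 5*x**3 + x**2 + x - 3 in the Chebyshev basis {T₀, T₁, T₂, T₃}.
(-5/2)T₀ + (19/4)T₁ + (1/2)T₂ + (5/4)T₃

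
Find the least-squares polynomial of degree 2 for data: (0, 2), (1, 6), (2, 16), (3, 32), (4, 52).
64/35 + (61/35)x + (19/7)x²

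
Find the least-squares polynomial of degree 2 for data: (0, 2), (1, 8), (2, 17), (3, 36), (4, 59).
16/7 + (57/35)x + (22/7)x²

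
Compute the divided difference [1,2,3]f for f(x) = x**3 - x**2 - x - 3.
5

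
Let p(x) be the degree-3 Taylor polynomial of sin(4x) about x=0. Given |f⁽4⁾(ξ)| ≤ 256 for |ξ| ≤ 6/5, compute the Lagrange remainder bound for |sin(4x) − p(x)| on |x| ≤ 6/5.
13824/625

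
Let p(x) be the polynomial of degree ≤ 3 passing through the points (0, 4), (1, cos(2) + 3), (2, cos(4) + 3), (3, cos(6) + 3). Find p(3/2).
9*cos(4)/16 + 9*cos(2)/16 - cos(6)/16 + 47/16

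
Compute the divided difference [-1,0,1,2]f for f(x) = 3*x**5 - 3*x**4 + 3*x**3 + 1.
12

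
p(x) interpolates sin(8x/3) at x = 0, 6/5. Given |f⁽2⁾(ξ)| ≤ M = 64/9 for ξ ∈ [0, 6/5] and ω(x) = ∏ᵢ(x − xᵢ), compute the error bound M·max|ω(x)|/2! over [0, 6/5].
32/25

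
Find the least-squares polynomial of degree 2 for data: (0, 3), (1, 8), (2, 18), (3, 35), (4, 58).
22/7 + (99/70)x + (43/14)x²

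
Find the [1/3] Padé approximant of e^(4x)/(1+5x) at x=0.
(16*x/11 + 1)/(392*x**3/33 - 116*x**2/11 + 27*x/11 + 1)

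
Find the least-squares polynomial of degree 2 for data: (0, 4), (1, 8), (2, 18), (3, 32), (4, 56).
30/7 + (8/35)x + (22/7)x²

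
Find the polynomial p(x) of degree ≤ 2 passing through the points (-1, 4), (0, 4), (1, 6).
x**2 + x + 4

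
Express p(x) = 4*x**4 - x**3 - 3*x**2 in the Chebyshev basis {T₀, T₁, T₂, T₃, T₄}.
(-3/4)T₁ + (1/2)T₂ + (-1/4)T₃ + (1/2)T₄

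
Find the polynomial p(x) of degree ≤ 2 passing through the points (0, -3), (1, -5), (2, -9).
-x**2 - x - 3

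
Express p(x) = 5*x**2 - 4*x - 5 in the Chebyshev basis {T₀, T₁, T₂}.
(-5/2)T₀ + (-4)T₁ + (5/2)T₂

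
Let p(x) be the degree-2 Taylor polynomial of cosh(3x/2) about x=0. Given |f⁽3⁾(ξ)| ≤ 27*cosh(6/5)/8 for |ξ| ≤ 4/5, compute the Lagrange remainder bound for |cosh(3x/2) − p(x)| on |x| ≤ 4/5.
36*cosh(6/5)/125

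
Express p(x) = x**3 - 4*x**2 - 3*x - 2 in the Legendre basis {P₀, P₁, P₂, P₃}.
(-10/3)P₀ + (-12/5)P₁ + (-8/3)P₂ + (2/5)P₃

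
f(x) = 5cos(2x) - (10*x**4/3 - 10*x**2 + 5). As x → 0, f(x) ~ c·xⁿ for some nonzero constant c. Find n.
6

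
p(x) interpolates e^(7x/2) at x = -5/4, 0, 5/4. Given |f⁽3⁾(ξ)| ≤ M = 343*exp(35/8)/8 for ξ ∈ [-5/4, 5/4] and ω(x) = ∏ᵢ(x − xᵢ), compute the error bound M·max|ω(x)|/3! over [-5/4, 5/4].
42875*sqrt(3)*exp(35/8)/13824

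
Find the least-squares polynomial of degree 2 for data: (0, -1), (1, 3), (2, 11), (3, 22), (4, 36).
-39/35 + (191/70)x + (23/14)x²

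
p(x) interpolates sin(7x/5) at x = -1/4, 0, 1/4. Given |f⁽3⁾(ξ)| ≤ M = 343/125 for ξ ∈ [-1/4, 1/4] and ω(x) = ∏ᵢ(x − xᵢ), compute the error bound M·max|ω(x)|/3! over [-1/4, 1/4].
343*sqrt(3)/216000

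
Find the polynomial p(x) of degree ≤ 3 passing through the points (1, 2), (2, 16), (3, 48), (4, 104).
x**3 + 3*x**2 - 2*x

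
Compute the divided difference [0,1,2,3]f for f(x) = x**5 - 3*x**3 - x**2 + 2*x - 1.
22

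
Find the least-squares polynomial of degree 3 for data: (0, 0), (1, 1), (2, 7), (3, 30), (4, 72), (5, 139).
17/63 + (-430/189)x + (139/126)x² + (53/54)x³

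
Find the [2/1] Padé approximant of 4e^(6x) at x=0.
(24*x**2 + 16*x + 4)/(1 - 2*x)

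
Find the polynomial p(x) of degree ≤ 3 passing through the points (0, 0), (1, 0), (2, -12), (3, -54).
-3*x**3 + 3*x**2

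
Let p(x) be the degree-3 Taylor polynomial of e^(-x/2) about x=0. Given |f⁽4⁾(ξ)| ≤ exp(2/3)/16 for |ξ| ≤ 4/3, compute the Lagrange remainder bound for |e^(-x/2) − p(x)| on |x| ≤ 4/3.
2*exp(2/3)/243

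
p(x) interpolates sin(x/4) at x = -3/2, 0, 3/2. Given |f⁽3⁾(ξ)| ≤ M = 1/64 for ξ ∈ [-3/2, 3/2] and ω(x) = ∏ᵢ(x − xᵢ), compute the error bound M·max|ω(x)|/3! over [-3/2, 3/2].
sqrt(3)/512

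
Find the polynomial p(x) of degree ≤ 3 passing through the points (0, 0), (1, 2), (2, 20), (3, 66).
2*x**3 + 2*x**2 - 2*x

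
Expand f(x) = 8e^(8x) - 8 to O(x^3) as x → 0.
64*x + 256*x**2 + O(x**3)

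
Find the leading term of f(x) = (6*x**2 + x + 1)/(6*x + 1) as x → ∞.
x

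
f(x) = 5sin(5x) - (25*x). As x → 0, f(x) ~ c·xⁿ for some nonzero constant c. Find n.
3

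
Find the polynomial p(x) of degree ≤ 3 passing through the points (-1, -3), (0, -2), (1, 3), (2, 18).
x**3 + 2*x**2 + 2*x - 2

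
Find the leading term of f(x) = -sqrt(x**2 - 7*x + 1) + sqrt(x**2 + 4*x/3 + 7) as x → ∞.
25/6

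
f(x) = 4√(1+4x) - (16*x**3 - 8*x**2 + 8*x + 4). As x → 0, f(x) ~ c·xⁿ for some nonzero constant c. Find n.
4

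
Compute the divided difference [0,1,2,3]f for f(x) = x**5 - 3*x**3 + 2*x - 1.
22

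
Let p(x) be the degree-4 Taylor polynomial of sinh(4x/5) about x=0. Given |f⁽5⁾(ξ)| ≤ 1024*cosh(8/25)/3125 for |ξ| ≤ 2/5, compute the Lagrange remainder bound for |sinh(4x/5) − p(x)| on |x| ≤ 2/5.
4096*cosh(8/25)/146484375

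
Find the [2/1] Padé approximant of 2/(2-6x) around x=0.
1/(1 - 3*x)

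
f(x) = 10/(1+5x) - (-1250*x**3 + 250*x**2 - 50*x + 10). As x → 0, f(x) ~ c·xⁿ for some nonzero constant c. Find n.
4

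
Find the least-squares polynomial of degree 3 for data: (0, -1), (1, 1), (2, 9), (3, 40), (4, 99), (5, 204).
-59/63 + (89/54)x + (-527/252)x² + (215/108)x³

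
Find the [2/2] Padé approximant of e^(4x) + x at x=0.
(-13*x**2/3 + 2*x + 1)/(8*x**2/3 - 3*x + 1)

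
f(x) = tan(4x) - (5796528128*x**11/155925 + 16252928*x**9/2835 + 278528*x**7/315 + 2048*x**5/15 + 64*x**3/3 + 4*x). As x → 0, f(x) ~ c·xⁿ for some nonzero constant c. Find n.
13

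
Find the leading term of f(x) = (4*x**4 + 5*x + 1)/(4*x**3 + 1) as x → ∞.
x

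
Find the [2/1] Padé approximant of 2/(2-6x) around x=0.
1/(1 - 3*x)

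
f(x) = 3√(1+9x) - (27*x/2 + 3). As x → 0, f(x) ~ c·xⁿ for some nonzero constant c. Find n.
2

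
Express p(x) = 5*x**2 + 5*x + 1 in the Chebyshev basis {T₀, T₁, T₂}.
(7/2)T₀ + (5)T₁ + (5/2)T₂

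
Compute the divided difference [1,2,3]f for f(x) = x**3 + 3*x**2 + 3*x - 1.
9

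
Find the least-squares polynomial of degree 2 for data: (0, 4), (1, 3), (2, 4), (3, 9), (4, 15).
139/35 + (-82/35)x + (9/7)x²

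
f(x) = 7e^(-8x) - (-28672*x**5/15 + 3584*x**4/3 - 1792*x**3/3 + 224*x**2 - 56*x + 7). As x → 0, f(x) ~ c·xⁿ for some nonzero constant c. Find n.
6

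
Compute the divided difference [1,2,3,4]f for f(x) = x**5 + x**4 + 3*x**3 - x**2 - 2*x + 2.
78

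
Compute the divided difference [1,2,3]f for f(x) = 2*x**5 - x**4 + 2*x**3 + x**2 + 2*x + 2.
168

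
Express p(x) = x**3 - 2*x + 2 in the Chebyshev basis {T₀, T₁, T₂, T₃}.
(2)T₀ + (-5/4)T₁ + (1/4)T₃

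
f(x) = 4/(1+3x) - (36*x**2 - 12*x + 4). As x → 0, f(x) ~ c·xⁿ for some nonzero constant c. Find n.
3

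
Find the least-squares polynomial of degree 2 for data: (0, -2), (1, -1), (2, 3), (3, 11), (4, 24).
-9/5 + (-8/5)x + (2)x²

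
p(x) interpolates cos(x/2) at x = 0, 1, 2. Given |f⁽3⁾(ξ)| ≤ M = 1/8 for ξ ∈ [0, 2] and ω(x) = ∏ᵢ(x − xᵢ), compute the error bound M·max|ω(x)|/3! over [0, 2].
sqrt(3)/216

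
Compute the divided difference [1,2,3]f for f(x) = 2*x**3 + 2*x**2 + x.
14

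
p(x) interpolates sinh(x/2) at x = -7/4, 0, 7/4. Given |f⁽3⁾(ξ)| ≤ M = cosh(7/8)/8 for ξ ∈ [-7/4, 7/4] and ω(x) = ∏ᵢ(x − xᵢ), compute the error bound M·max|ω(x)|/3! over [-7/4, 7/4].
343*sqrt(3)*cosh(7/8)/13824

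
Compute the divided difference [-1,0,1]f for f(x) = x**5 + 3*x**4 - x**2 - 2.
2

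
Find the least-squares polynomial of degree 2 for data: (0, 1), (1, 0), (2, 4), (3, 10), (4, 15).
2/5 + (-1/5)x + x²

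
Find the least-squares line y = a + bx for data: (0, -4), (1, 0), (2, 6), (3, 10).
a = -21/5, b = 24/5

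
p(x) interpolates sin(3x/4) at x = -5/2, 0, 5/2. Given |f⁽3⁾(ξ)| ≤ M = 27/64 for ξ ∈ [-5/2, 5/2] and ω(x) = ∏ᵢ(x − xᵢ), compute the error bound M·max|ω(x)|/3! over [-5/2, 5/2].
125*sqrt(3)/512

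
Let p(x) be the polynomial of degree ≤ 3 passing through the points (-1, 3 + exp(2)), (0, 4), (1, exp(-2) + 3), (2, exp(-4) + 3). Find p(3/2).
(5 + 15*exp(2) + (exp(2) + 43)*exp(4))*exp(-4)/16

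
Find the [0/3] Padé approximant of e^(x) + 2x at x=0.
1/(-145*x**3/6 + 17*x**2/2 - 3*x + 1)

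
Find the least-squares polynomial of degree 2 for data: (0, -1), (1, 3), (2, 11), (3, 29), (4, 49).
-1 + (3/5)x + (3)x²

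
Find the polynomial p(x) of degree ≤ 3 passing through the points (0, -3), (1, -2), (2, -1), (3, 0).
x - 3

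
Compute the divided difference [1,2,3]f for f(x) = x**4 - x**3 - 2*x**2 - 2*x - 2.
17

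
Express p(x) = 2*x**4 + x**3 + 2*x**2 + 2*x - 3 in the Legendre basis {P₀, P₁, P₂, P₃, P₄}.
(-29/15)P₀ + (13/5)P₁ + (52/21)P₂ + (2/5)P₃ + (16/35)P₄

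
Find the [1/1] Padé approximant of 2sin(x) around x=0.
2*x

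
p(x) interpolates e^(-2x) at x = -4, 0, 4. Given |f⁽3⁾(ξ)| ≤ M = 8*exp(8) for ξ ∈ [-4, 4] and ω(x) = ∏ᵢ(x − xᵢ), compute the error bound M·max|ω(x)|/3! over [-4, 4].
512*sqrt(3)*exp(8)/27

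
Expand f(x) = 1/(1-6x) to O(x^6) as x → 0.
1 + 6*x + 36*x**2 + 216*x**3 + 1296*x**4 + 7776*x**5 + O(x**6)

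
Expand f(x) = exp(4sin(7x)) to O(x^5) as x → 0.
1 + 28*x + 392*x**2 + 3430*x**3 + 19208*x**4 + O(x**5)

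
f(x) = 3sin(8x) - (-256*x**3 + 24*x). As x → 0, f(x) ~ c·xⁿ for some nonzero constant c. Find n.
5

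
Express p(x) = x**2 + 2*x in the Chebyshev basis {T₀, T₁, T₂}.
(1/2)T₀ + (2)T₁ + (1/2)T₂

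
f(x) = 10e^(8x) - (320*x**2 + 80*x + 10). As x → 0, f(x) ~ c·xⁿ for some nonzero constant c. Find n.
3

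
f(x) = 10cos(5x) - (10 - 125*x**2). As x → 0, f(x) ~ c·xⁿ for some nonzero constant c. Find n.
4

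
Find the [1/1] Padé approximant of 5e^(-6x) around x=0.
(5 - 15*x)/(3*x + 1)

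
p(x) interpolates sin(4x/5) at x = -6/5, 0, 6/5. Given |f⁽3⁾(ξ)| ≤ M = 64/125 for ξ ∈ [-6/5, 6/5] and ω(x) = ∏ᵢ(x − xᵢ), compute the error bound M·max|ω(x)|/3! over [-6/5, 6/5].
512*sqrt(3)/15625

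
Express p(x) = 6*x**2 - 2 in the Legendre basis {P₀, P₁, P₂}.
(4)P₂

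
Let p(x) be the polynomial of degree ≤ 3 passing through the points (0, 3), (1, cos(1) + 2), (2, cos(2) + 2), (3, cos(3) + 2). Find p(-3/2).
-189*cos(1)/16 + 135*cos(2)/16 - 35*cos(3)/16 + 137/16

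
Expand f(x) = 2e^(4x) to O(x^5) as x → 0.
2 + 8*x + 16*x**2 + 64*x**3/3 + 64*x**4/3 + O(x**5)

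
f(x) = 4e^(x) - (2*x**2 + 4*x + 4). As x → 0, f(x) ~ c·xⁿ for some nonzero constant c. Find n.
3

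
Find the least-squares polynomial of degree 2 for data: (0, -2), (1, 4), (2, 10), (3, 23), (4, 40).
-51/35 + (141/70)x + (29/14)x²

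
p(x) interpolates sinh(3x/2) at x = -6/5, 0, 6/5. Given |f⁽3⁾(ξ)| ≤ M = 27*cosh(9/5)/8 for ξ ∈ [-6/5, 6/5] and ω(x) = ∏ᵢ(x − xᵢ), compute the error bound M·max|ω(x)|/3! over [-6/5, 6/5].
27*sqrt(3)*cosh(9/5)/125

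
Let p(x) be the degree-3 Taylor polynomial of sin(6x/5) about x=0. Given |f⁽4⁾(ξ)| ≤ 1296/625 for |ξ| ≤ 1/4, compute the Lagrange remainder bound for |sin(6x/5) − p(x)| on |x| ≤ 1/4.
27/80000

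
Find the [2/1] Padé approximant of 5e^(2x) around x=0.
(10*x**2/3 + 20*x/3 + 5)/(1 - 2*x/3)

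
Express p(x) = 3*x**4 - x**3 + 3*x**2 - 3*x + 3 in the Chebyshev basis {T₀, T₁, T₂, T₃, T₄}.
(45/8)T₀ + (-15/4)T₁ + (3)T₂ + (-1/4)T₃ + (3/8)T₄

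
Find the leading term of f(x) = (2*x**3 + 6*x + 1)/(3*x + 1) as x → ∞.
2*x**2/3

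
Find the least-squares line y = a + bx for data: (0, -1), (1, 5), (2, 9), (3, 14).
a = -3/5, b = 49/10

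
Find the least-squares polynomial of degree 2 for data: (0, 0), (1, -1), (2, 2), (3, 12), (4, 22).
-9/35 + (-181/70)x + (29/14)x²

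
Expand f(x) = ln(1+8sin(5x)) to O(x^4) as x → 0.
40*x - 800*x**2 + 63500*x**3/3 + O(x**4)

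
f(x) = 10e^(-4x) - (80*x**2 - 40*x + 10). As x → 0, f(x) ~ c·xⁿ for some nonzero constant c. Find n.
3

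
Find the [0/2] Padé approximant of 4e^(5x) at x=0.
4/(25*x**2/2 - 5*x + 1)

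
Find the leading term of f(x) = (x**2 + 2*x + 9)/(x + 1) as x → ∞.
x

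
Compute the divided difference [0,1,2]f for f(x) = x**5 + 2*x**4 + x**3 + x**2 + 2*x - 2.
33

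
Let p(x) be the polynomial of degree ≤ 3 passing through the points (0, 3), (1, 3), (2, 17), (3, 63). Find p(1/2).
19/8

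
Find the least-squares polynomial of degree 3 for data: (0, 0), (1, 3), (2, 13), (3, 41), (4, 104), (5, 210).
1/21 + (485/126)x + (-257/84)x² + (77/36)x³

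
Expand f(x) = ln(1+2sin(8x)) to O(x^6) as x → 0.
16*x - 128*x**2 + 3584*x**3/3 - 40960*x**4/3 + 499712*x**5/3 + O(x**6)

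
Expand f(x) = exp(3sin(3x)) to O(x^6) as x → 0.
1 + 9*x + 81*x**2/2 + 108*x**3 + 1215*x**4/8 - 243*x**5/5 + O(x**6)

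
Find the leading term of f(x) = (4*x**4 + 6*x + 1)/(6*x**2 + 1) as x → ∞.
2*x**2/3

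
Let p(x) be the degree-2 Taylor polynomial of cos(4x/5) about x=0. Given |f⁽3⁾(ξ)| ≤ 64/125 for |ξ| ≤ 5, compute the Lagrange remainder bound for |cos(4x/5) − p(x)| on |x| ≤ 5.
32/3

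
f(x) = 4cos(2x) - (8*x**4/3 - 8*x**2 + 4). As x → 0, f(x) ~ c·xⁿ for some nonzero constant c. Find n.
6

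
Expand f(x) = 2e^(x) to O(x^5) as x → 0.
2 + 2*x + x**2 + x**3/3 + x**4/12 + O(x**5)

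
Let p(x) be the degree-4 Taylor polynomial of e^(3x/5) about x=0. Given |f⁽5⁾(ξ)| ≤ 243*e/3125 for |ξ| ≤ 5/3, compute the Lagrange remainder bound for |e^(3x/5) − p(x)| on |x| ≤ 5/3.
e/120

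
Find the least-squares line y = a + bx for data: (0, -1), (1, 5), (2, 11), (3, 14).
a = -2/5, b = 51/10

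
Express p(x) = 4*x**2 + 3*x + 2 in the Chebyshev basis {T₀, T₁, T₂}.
(4)T₀ + (3)T₁ + (2)T₂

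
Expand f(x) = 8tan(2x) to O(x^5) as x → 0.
16*x + 64*x**3/3 + O(x**5)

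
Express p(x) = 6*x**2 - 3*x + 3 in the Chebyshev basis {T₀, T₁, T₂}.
(6)T₀ + (-3)T₁ + (3)T₂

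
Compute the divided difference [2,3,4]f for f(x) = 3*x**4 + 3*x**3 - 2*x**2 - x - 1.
190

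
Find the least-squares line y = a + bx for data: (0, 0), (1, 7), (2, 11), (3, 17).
a = 1/2, b = 11/2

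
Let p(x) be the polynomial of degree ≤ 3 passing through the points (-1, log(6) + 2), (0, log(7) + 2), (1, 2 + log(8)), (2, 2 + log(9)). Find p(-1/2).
log(2**(3/8)*3**(7/16)*7**(15/16)/2) + 2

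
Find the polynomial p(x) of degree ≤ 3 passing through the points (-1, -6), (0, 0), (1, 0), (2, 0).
x**3 - 3*x**2 + 2*x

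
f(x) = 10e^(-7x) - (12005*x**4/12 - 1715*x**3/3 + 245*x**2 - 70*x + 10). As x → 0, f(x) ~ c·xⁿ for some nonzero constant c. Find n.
5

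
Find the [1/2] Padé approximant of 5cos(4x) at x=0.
5/(8*x**2 + 1)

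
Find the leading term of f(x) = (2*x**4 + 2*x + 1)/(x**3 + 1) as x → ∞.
2*x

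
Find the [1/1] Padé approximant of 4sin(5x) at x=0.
20*x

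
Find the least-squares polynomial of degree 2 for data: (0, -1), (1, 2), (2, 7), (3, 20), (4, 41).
-11/35 + (-83/35)x + (22/7)x²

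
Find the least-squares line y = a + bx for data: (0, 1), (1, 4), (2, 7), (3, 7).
a = 8/5, b = 21/10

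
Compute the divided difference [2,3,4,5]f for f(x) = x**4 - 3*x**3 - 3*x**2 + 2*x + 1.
11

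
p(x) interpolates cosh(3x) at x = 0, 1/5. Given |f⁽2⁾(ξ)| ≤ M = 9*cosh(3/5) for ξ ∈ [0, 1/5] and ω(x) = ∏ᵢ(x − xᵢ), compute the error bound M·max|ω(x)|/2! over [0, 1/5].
9*cosh(3/5)/200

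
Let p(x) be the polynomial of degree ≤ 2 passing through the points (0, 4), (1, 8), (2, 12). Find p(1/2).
6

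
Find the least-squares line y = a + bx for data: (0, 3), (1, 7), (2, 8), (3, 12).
a = 33/10, b = 14/5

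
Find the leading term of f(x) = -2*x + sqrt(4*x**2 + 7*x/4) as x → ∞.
7/16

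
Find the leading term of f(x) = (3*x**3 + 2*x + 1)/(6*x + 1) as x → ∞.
x**2/2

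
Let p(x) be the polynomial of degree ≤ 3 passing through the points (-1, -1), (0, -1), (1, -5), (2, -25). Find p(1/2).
-7/4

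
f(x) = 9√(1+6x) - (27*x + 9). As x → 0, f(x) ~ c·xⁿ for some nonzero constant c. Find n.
2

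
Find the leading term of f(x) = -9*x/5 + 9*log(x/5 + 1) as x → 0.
-9*x**2/50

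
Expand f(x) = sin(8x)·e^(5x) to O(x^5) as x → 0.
8*x + 40*x**2 + 44*x**3/3 - 260*x**4 + O(x**5)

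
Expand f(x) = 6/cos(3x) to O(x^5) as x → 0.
6 + 27*x**2 + 405*x**4/4 + O(x**5)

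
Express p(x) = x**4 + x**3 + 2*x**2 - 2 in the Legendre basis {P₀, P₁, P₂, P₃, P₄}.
(-17/15)P₀ + (3/5)P₁ + (40/21)P₂ + (2/5)P₃ + (8/35)P₄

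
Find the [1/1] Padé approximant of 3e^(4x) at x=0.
(6*x + 3)/(1 - 2*x)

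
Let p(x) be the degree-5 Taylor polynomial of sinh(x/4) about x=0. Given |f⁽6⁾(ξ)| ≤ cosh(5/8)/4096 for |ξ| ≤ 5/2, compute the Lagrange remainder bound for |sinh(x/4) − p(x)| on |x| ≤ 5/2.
3125*cosh(5/8)/37748736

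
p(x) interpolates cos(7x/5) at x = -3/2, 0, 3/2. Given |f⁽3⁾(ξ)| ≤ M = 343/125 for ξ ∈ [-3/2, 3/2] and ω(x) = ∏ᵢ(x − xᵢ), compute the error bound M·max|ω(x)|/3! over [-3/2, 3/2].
343*sqrt(3)/1000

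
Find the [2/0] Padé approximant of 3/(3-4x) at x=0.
16*x**2/9 + 4*x/3 + 1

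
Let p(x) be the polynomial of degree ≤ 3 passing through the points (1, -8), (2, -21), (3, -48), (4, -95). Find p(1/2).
-39/8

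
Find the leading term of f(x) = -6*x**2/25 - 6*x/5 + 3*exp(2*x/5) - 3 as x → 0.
4*x**3/125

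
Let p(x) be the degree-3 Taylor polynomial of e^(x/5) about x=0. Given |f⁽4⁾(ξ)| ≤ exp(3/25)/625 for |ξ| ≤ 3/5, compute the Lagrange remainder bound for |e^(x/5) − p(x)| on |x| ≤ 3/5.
27*exp(3/25)/3125000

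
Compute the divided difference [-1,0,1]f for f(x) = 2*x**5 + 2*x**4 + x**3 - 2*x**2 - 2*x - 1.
0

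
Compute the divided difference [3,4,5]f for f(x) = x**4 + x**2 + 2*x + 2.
98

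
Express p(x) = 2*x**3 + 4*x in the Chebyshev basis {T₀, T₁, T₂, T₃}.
(11/2)T₁ + (1/2)T₃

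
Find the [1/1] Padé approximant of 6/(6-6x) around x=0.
1/(1 - x)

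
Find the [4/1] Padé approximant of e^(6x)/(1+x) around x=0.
(918*x**4/155 + 1368*x**3/155 + 234*x**2/31 + 606*x/155 + 1)/(1 - 169*x/155)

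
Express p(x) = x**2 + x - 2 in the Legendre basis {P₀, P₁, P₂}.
(-5/3)P₀ + P₁ + (2/3)P₂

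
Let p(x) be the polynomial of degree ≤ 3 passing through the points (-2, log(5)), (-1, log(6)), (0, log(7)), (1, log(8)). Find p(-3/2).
log(2*135**(5/16)*2**(1/8)*7**(11/16)/7)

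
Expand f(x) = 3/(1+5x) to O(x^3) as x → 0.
3 - 15*x + 75*x**2 + O(x**3)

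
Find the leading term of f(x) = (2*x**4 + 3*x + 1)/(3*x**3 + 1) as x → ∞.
2*x/3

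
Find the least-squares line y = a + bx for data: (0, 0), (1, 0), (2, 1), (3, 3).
a = -1/2, b = 1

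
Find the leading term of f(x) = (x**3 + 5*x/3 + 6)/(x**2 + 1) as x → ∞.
x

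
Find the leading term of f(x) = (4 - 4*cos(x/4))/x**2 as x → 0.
1/8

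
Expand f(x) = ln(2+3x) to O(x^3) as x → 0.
log(2) + 3*x/2 - 9*x**2/8 + O(x**3)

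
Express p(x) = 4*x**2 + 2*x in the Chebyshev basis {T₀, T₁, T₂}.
(2)T₀ + (2)T₁ + (2)T₂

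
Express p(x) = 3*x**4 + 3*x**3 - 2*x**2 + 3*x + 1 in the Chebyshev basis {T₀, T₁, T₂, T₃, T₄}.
(9/8)T₀ + (21/4)T₁ + (1/2)T₂ + (3/4)T₃ + (3/8)T₄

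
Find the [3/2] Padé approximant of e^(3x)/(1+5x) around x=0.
(7767*x**3/6310 + 29097*x**2/12620 + 7164*x/3155 + 1)/(-46101*x**2/12620 + 13474*x/3155 + 1)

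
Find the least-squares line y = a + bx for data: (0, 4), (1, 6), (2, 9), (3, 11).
a = 39/10, b = 12/5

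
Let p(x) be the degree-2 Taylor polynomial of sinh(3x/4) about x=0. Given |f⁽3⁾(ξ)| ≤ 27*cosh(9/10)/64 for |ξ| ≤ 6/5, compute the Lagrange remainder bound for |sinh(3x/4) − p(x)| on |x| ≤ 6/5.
243*cosh(9/10)/2000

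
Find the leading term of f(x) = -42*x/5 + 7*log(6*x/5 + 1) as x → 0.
-126*x**2/25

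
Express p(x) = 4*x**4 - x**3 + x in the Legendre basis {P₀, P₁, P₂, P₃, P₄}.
(4/5)P₀ + (2/5)P₁ + (16/7)P₂ + (-2/5)P₃ + (32/35)P₄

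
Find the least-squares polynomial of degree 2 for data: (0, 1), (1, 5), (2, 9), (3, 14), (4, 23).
48/35 + (151/70)x + (11/14)x²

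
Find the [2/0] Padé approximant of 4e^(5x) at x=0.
50*x**2 + 20*x + 4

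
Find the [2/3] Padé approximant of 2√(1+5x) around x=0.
(175*x**2/8 + 14*x + 2)/(-25*x**3/32 + 45*x**2/16 + 9*x/2 + 1)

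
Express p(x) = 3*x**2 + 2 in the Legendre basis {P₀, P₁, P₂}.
(3)P₀ + (2)P₂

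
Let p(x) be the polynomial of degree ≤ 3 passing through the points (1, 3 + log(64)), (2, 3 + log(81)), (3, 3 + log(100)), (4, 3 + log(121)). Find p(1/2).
3 + log(819200*11**(3/8)*2**(3/4)*3**(1/4)*5**(5/8)/216513)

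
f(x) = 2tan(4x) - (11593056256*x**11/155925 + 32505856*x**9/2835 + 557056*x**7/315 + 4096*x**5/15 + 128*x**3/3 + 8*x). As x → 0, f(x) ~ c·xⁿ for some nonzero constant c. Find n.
13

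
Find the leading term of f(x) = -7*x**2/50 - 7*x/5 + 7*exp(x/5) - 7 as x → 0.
7*x**3/750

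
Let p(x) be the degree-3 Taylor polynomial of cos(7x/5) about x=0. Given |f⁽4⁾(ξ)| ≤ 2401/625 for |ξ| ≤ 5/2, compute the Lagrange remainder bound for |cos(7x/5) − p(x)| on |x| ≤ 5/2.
2401/384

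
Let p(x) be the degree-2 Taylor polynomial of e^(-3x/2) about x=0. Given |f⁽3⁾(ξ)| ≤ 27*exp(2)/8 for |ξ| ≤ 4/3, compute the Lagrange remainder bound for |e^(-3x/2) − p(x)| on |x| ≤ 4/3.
4*exp(2)/3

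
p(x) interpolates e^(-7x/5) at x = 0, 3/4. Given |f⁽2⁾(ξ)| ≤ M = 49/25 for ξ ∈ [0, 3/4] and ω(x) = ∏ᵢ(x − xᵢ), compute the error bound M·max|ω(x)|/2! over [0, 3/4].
441/3200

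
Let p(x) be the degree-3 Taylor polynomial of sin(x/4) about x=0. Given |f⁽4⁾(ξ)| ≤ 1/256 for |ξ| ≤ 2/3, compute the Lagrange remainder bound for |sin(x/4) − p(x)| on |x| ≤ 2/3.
1/31104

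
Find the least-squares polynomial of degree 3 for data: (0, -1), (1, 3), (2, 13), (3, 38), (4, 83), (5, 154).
-55/63 + (715/378)x + (125/252)x² + (115/108)x³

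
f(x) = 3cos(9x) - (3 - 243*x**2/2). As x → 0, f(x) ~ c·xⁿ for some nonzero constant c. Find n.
4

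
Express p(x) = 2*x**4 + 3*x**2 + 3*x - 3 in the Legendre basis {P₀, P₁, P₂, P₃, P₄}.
(-8/5)P₀ + (3)P₁ + (22/7)P₂ + (16/35)P₄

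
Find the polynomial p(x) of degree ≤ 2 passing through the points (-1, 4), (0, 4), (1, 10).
3*x**2 + 3*x + 4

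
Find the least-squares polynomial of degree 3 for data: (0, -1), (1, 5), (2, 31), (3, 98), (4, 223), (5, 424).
-55/63 + (337/378)x + (377/252)x² + (331/108)x³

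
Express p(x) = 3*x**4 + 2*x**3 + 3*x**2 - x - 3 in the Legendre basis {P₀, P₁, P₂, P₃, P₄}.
(-7/5)P₀ + (1/5)P₁ + (26/7)P₂ + (4/5)P₃ + (24/35)P₄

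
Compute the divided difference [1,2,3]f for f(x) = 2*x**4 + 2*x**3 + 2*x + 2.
62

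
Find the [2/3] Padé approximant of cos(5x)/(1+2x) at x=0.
(1 - 125*x**2/12)/(25*x**3/6 + 25*x**2/12 + 2*x + 1)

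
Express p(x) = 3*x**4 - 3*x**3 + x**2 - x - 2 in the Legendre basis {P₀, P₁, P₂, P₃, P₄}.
(-16/15)P₀ + (-14/5)P₁ + (50/21)P₂ + (-6/5)P₃ + (24/35)P₄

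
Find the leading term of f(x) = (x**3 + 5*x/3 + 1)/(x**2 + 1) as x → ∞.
x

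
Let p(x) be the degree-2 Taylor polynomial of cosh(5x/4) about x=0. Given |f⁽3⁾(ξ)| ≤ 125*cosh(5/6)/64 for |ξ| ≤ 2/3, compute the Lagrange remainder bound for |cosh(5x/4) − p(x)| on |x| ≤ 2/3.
125*cosh(5/6)/1296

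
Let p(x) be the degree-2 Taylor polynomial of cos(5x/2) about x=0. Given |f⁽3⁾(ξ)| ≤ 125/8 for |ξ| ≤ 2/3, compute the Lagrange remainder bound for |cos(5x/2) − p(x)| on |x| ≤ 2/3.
125/162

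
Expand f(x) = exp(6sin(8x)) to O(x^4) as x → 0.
1 + 48*x + 1152*x**2 + 17920*x**3 + O(x**4)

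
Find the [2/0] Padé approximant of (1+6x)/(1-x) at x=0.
7*x**2 + 7*x + 1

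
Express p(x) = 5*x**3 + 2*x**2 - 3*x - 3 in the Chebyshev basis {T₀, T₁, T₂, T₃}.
(-2)T₀ + (3/4)T₁ + T₂ + (5/4)T₃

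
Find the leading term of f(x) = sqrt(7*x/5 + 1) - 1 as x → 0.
7*x/10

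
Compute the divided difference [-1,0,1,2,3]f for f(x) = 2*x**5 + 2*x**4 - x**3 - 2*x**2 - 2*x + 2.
12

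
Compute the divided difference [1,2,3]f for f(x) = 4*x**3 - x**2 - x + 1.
23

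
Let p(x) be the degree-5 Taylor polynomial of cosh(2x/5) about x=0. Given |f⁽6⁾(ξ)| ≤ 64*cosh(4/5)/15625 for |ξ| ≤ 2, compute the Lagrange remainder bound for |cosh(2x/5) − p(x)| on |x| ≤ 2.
256*cosh(4/5)/703125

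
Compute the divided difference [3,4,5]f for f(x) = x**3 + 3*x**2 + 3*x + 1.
15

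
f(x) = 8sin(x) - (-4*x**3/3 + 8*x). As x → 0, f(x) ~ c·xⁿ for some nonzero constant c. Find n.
5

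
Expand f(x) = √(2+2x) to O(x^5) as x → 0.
sqrt(2) + sqrt(2)*x/2 - sqrt(2)*x**2/8 + sqrt(2)*x**3/16 - 5*sqrt(2)*x**4/128 + O(x**5)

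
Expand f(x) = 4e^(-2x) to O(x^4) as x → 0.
4 - 8*x + 8*x**2 - 16*x**3/3 + O(x**4)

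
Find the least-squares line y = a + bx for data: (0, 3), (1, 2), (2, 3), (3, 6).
a = 2, b = 1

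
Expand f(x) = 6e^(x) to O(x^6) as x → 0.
6 + 6*x + 3*x**2 + x**3 + x**4/4 + x**5/20 + O(x**6)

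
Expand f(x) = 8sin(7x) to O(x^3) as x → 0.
56*x + O(x**3)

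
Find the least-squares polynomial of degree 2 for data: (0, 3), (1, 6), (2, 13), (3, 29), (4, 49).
22/7 + (-11/14)x + (43/14)x²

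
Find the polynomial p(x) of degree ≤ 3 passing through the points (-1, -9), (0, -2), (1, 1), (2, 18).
3*x**3 - 2*x**2 + 2*x - 2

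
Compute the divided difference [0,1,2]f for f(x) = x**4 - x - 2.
7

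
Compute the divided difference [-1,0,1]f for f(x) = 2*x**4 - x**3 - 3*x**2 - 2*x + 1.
-1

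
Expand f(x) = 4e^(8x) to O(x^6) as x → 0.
4 + 32*x + 128*x**2 + 1024*x**3/3 + 2048*x**4/3 + 16384*x**5/15 + O(x**6)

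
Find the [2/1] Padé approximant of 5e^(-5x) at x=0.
(125*x**2/6 - 50*x/3 + 5)/(5*x/3 + 1)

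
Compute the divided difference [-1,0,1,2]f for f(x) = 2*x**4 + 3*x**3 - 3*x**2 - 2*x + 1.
7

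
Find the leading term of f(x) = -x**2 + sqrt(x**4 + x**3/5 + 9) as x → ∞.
x/10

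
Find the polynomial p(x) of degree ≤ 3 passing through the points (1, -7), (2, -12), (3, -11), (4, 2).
x**3 - 3*x**2 - 3*x - 2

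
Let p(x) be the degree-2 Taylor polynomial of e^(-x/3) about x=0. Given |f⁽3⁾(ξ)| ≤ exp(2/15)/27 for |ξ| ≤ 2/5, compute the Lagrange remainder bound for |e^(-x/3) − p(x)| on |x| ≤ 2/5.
4*exp(2/15)/10125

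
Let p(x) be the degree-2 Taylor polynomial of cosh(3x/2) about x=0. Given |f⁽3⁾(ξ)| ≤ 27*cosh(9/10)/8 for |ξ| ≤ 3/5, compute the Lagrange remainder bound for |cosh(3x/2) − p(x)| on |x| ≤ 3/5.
243*cosh(9/10)/2000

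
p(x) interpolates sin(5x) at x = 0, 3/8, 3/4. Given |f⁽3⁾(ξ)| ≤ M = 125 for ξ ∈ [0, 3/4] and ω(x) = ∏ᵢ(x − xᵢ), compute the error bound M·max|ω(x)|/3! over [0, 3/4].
125*sqrt(3)/512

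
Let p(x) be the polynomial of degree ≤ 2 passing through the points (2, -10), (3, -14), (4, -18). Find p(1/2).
-4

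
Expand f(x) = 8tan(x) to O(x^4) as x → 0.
8*x + 8*x**3/3 + O(x**4)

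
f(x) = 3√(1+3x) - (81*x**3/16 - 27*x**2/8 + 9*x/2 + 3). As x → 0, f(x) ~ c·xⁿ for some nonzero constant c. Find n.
4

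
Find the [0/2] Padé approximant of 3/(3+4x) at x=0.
1/(4*x/3 + 1)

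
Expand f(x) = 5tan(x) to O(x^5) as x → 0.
5*x + 5*x**3/3 + O(x**5)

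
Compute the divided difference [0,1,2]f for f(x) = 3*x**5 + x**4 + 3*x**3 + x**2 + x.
62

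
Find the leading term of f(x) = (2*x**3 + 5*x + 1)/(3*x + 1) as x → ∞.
2*x**2/3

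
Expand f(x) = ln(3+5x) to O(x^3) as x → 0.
log(3) + 5*x/3 - 25*x**2/18 + O(x**3)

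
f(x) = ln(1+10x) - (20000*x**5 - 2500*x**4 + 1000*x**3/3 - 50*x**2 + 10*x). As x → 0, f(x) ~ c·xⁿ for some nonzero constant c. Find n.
6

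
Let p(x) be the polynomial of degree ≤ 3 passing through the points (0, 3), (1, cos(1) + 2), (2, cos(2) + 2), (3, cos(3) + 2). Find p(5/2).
15*cos(2)/16 + 5*cos(3)/16 - 5*cos(1)/16 + 33/16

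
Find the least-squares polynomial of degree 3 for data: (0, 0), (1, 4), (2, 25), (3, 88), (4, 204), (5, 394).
5/21 + (-88/63)x + (55/42)x² + (53/18)x³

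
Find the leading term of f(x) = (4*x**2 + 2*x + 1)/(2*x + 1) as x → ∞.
2*x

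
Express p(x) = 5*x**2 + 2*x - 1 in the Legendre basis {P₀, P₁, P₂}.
(2/3)P₀ + (2)P₁ + (10/3)P₂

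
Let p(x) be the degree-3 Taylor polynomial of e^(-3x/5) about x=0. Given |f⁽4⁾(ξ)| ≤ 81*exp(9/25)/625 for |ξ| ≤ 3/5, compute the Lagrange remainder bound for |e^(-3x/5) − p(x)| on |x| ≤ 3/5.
2187*exp(9/25)/3125000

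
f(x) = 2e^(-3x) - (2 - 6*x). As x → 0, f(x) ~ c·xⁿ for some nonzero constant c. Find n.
2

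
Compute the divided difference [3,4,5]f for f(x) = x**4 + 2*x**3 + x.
121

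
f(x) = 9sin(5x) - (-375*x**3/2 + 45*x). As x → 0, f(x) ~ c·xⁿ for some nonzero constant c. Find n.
5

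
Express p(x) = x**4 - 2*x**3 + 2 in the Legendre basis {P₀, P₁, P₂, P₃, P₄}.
(11/5)P₀ + (-6/5)P₁ + (4/7)P₂ + (-4/5)P₃ + (8/35)P₄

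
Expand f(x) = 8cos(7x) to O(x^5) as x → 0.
8 - 196*x**2 + 2401*x**4/3 + O(x**5)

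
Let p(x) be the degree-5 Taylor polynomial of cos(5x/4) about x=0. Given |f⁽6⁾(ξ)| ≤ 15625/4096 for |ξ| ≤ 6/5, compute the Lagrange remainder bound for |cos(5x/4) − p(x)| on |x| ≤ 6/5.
81/5120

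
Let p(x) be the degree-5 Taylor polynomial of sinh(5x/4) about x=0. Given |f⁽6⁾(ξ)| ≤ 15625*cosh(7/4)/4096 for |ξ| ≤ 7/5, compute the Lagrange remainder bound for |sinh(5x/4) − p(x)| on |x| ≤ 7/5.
117649*cosh(7/4)/2949120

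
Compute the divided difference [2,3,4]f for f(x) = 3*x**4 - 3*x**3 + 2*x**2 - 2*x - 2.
140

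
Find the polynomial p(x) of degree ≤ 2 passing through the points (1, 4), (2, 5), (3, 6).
x + 3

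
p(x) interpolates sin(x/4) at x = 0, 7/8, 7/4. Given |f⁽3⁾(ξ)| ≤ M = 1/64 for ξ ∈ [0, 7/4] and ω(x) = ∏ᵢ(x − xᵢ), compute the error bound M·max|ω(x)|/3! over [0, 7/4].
343*sqrt(3)/884736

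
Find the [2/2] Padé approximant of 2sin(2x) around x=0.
4*x/(2*x**2/3 + 1)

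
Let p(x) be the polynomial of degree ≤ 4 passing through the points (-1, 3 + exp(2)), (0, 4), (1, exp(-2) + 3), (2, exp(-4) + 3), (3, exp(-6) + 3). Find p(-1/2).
(-70*exp(4) - 5 + 28*exp(2) + (35*exp(2) + 524)*exp(6))*exp(-6)/128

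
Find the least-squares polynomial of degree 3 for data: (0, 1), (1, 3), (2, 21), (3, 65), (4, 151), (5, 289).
20/21 + (-125/126)x + (7/6)x² + (19/9)x³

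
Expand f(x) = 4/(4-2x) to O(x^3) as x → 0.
1 + x/2 + x**2/4 + O(x**3)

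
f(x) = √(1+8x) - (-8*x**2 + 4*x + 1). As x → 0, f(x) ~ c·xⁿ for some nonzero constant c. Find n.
3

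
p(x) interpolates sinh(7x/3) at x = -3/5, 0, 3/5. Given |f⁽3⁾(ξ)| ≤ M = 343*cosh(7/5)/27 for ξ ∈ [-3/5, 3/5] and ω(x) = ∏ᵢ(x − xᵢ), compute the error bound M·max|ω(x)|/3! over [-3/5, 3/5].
343*sqrt(3)*cosh(7/5)/3375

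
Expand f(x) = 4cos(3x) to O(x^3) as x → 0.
4 - 18*x**2 + O(x**3)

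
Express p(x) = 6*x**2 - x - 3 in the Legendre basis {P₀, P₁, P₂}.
-P₀ - P₁ + (4)P₂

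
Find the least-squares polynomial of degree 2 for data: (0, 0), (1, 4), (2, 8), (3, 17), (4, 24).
-1/35 + (207/70)x + (11/14)x²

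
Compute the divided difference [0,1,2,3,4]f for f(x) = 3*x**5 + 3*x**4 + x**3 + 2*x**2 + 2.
33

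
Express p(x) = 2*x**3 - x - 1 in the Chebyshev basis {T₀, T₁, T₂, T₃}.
-T₀ + (1/2)T₁ + (1/2)T₃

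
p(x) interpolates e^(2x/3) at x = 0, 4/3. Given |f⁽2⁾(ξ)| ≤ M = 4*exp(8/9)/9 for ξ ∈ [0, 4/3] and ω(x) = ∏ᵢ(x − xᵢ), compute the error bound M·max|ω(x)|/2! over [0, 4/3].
8*exp(8/9)/81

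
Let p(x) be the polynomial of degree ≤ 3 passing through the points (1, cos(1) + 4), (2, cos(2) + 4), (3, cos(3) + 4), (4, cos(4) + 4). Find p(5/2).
9*cos(3)/16 + 9*cos(2)/16 - cos(1)/16 - cos(4)/16 + 4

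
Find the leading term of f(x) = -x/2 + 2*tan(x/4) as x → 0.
x**3/96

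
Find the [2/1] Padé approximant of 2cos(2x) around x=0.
2 - 4*x**2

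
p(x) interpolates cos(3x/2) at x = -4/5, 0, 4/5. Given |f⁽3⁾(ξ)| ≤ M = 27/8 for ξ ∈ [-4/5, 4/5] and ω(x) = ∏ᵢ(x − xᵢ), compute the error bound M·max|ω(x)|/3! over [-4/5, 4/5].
8*sqrt(3)/125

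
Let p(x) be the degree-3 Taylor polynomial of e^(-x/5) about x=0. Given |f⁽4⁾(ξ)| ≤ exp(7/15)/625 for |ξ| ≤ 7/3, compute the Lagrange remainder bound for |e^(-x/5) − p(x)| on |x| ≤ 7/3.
2401*exp(7/15)/1215000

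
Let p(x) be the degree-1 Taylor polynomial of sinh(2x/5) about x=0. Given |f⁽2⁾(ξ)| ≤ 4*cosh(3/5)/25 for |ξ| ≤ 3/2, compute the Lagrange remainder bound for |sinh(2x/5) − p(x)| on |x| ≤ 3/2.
9*cosh(3/5)/50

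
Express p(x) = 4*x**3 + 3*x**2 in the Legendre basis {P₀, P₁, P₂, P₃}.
P₀ + (12/5)P₁ + (2)P₂ + (8/5)P₃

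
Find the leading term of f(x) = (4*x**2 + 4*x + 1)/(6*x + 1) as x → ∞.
2*x/3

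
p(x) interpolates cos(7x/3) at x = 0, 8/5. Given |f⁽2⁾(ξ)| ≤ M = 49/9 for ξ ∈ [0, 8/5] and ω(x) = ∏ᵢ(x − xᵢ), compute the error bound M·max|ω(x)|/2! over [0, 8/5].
392/225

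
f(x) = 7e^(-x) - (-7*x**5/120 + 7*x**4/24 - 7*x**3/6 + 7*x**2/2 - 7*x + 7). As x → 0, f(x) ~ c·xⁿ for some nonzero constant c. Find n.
6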